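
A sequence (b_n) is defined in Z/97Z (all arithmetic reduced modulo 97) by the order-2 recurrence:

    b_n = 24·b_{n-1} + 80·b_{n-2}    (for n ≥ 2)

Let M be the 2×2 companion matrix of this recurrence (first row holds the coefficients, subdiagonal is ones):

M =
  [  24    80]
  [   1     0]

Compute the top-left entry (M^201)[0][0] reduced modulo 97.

25

(M^201)[0][0] is the top entry after applying M 201 times to the unit state (1, 0). Equivalently it is h_{202} for the auxiliary sequence (h_n) obeying the same recurrence with h_1 = 1 and h_i = 0 for 0 ≤ i < 1:
h_2 = 24·1 + 80·0 = 24
h_3 = 24·24 + 80·1 = 74
h_4 = 24·74 + 80·24 = 10
h_5 = 24·10 + 80·74 = 49
h_6 = 24·49 + 80·10 = 36
h_7 = 24·36 + 80·49 = 31
Continuing the recurrence:
  h_8 = 35;  h_9 = 22;  h_10 = 30;  h_11 = 55;  h_12 = 34;  h_13 = 75
  h_14 = 58;  h_15 = 20;  h_16 = 76;  h_17 = 29;  h_18 = 83;  h_19 = 44
  h_20 = 33;  h_21 = 44;  h_22 = 10;  h_23 = 74;  h_24 = 54;  h_25 = 38
  h_26 = 91;  h_27 = 83;  h_28 = 57;  h_29 = 54;  h_30 = 36;  h_31 = 43
  h_32 = 32;  h_33 = 37;  h_34 = 53;  h_35 = 61;  h_36 = 78;  h_37 = 59
  h_38 = 90;  h_39 = 90;  h_40 = 48;  h_41 = 10;  h_42 = 6;  h_43 = 71
  h_44 = 50;  h_45 = 90;  h_46 = 49;  h_47 = 34;  h_48 = 80;  h_49 = 81
  h_50 = 2;  h_51 = 29;  h_52 = 80;  h_53 = 69;  h_54 = 5;  h_55 = 14
  h_56 = 57;  h_57 = 63;  h_58 = 58;  h_59 = 30;  h_60 = 25;  h_61 = 90
  h_62 = 86;  h_63 = 49;  h_64 = 5;  h_65 = 63;  h_66 = 69;  h_67 = 3
  h_68 = 63;  h_69 = 6;  h_70 = 43;  h_71 = 57;  h_72 = 55;  h_73 = 60
  h_74 = 20;  h_75 = 42;  h_76 = 86;  h_77 = 89;  h_78 = 92;  h_79 = 16
  h_80 = 81;  h_81 = 23;  h_82 = 48;  h_83 = 82;  h_84 = 85;  h_85 = 64
  h_86 = 91;  h_87 = 29;  h_88 = 22;  h_89 = 35;  h_90 = 78;  h_91 = 16
  h_92 = 28;  h_93 = 12;  h_94 = 6;  h_95 = 37;  h_96 = 10;  h_97 = 96
  h_98 = 0;  h_99 = 17;  h_100 = 20;  h_101 = 94;  h_102 = 73;  h_103 = 57
  h_104 = 30;  h_105 = 42;  h_106 = 13;  h_107 = 83;  h_108 = 25;  h_109 = 62
  h_110 = 93;  h_111 = 14;  h_112 = 16;  h_113 = 49;  h_114 = 31;  h_115 = 8
  h_116 = 53;  h_117 = 69;  h_118 = 76;  h_119 = 69;  h_120 = 73;  h_121 = 94
  h_122 = 45;  h_123 = 64;  h_124 = 92;  h_125 = 53;  h_126 = 96;  h_127 = 45
  h_128 = 30;  h_129 = 52;  h_130 = 59;  h_131 = 47;  h_132 = 28;  h_133 = 67
  h_134 = 65;  h_135 = 33;  h_136 = 75;  h_137 = 75;  h_138 = 40;  h_139 = 73
  h_140 = 5;  h_141 = 43;  h_142 = 74;  h_143 = 75;  h_144 = 57;  h_145 = 93
  h_146 = 2;  h_147 = 19;  h_148 = 34;  h_149 = 8;  h_150 = 2;  h_151 = 9
  h_152 = 85;  h_153 = 44;  h_154 = 96;  h_155 = 4;  h_156 = 16;  h_157 = 25
  h_158 = 37;  h_159 = 75;  h_160 = 7;  h_161 = 57;  h_162 = 85;  h_163 = 4
  h_164 = 9;  h_165 = 51;  h_166 = 4;  h_167 = 5;  h_168 = 52;  h_169 = 96
  h_170 = 62;  h_171 = 50;  h_172 = 49;  h_173 = 35;  h_174 = 7;  h_175 = 58
  h_176 = 12;  h_177 = 78;  h_178 = 19;  h_179 = 3;  h_180 = 40;  h_181 = 36
  h_182 = 87;  h_183 = 21;  h_184 = 92;  h_185 = 8;  h_186 = 83;  h_187 = 13
  h_188 = 65;  h_189 = 78;  h_190 = 88;  h_191 = 10;  h_192 = 5;  h_193 = 47
  h_194 = 73;  h_195 = 80;  h_196 = 0;  h_197 = 95;  h_198 = 49;  h_199 = 46
  h_200 = 77
h_201 = 24·77 + 80·46 = 96
h_202 = 24·96 + 80·77 = 25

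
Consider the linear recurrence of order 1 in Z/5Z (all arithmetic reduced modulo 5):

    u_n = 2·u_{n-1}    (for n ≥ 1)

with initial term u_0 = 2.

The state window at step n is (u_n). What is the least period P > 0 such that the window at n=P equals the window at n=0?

n=0: window = (2)
n=1: window = (4)
n=2: window = (3)
n=3: window = (1)
n=4: window = (2)
window at n=4 equals window at n=0 → period = 4

4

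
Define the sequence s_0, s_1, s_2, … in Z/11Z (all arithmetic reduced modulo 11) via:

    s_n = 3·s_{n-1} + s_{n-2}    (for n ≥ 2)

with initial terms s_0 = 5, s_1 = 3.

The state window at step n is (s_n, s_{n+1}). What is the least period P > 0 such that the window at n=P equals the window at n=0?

n=0: window = (5, 3)
n=1: window = (3, 3)
n=2: window = (3, 1)
n=3: window = (1, 6)
n=4: window = (6, 8)
n=5: window = (8, 8)
n=6: window = (8, 10)
n=7: window = (10, 5)
n=8: window = (5, 3)
window at n=8 equals window at n=0 → period = 8

8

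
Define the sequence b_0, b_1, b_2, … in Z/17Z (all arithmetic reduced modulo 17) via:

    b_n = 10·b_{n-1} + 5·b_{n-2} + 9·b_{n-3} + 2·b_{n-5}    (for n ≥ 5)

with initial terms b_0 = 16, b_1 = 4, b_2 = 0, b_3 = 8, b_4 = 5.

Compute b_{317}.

b_5 = 10·5 + 5·8 + 9·0 + 0·4 + 2·16 = 3
b_6 = 10·3 + 5·5 + 9·8 + 0·0 + 2·4 = 16
b_7 = 10·16 + 5·3 + 9·5 + 0·8 + 2·0 = 16
b_8 = 10·16 + 5·16 + 9·3 + 0·5 + 2·8 = 11
b_9 = 10·11 + 5·16 + 9·16 + 0·3 + 2·5 = 4
b_10 = 10·4 + 5·11 + 9·16 + 0·16 + 2·3 = 7
Continuing the recurrence:
  b_11 = 0;  b_12 = 1;  b_13 = 10;  b_14 = 11;  b_15 = 13;  b_16 = 3
  b_17 = 9;  b_18 = 4;  b_19 = 15;  b_20 = 5;  b_21 = 14;  b_22 = 12
  b_23 = 5;  b_24 = 11;  b_25 = 15;  b_26 = 6;  b_27 = 3;  b_28 = 1
  b_29 = 16;  b_30 = 1;  b_31 = 9;  b_32 = 7;  b_33 = 7;  b_34 = 14
  b_35 = 2;  b_36 = 1;  b_37 = 7;  b_38 = 5;  b_39 = 3;  b_40 = 3
  b_41 = 7;  b_42 = 7;  b_43 = 6;  b_44 = 11;  b_45 = 5;  b_46 = 3
  b_47 = 15;  b_48 = 1;  b_49 = 15;  b_50 = 11;  b_51 = 13;  b_52 = 10
  b_53 = 11;  b_54 = 1;  b_55 = 7;  b_56 = 13;  b_57 = 7;  b_58 = 16
  b_59 = 8;  b_60 = 16;  b_61 = 13;  b_62 = 7;  b_63 = 5;  b_64 = 14
  b_65 = 5;  b_66 = 4;  b_67 = 1;  b_68 = 0;  b_69 = 1;  b_70 = 12
  b_71 = 14;  b_72 = 7;  b_73 = 10;  b_74 = 8;  b_75 = 13;  b_76 = 16
  b_77 = 5;  b_78 = 12;  b_79 = 16;  b_80 = 2;  b_81 = 2;  b_82 = 14
  b_83 = 5;  b_84 = 0;  b_85 = 2;  b_86 = 1;  b_87 = 14;  b_88 = 3
  b_89 = 7;  b_90 = 11;  b_91 = 4;  b_92 = 16;  b_93 = 13;  b_94 = 5
  b_95 = 9;  b_96 = 2;  b_97 = 6;  b_98 = 7;  b_99 = 9;  b_100 = 10
  b_101 = 8;  b_102 = 2;  b_103 = 11;  b_104 = 6;  b_105 = 0;  b_106 = 9
  b_107 = 12;  b_108 = 0;  b_109 = 0;  b_110 = 6;  b_111 = 10;  b_112 = 1
  b_113 = 12;  b_114 = 11;  b_115 = 4;  b_116 = 2;  b_117 = 5;  b_118 = 1
  b_119 = 7;  b_120 = 9;  b_121 = 2;  b_122 = 2;  b_123 = 11;  b_124 = 16
  b_125 = 13;  b_126 = 7;  b_127 = 11;  b_128 = 12;  b_129 = 15;  b_130 = 12
  b_131 = 11;  b_132 = 4;  b_133 = 6;  b_134 = 5;  b_135 = 4;  b_136 = 5
  b_137 = 4;  b_138 = 11;  b_139 = 15;  b_140 = 11;  b_141 = 5;  b_142 = 10
  b_143 = 8;  b_144 = 1;  b_145 = 9;  b_146 = 7;  b_147 = 8;  b_148 = 8
  b_149 = 15;  b_150 = 8;  b_151 = 3;  b_152 = 0;  b_153 = 1;  b_154 = 16
  b_155 = 11;  b_156 = 1;  b_157 = 5;  b_158 = 3;  b_159 = 11;  b_160 = 5
  b_161 = 15;  b_162 = 12;  b_163 = 8;  b_164 = 8;  b_165 = 0;  b_166 = 6
  b_167 = 3;  b_168 = 8;  b_169 = 12;  b_170 = 0;  b_171 = 8;  b_172 = 7
  b_173 = 7;  b_174 = 14;  b_175 = 0;  b_176 = 13;  b_177 = 15;  b_178 = 8
  b_179 = 11;  b_180 = 13;  b_181 = 11;  b_182 = 15;  b_183 = 15;  b_184 = 6
  b_185 = 7;  b_186 = 2;  b_187 = 3;  b_188 = 14;  b_189 = 15;  b_190 = 6
  b_191 = 10;  b_192 = 16;  b_193 = 3;  b_194 = 9;  b_195 = 6;  b_196 = 16
  b_197 = 14;  b_198 = 8;  b_199 = 6;  b_200 = 0;  b_201 = 15;  b_202 = 11
  b_203 = 14;  b_204 = 2;  b_205 = 2;  b_206 = 16;  b_207 = 6;  b_208 = 16
  b_209 = 15;  b_210 = 16;  b_211 = 3;  b_212 = 2;  b_213 = 7;  b_214 = 1
  b_215 = 10;  b_216 = 4;  b_217 = 1;  b_218 = 15;  b_219 = 6;  b_220 = 11
  b_221 = 11;  b_222 = 0;  b_223 = 14;  b_224 = 13;  b_225 = 1;  b_226 = 2
  b_227 = 6;  b_228 = 5;  b_229 = 5;  b_230 = 12;  b_231 = 7;  b_232 = 0
  b_233 = 0;  b_234 = 5;  b_235 = 6;  b_236 = 14;  b_237 = 11;  b_238 = 13
  b_239 = 15;  b_240 = 3;  b_241 = 12;  b_242 = 3;  b_243 = 7;  b_244 = 2
  b_245 = 3;  b_246 = 8;  b_247 = 0;  b_248 = 13;  b_249 = 2;  b_250 = 6
  b_251 = 16;  b_252 = 4;  b_253 = 13;  b_254 = 9;  b_255 = 16;  b_256 = 14
  b_257 = 3;  b_258 = 15;  b_259 = 3;  b_260 = 11;  b_261 = 16;  b_262 = 10
  b_263 = 3;  b_264 = 9;  b_265 = 13;  b_266 = 13;  b_267 = 7;  b_268 = 3
  b_269 = 13;  b_270 = 13;  b_271 = 10;  b_272 = 7;  b_273 = 5;  b_274 = 14
  b_275 = 16;  b_276 = 6;  b_277 = 8;  b_278 = 9;  b_279 = 8;  b_280 = 8
  b_281 = 9;  b_282 = 14;  b_283 = 3;  b_284 = 10;  b_285 = 2;  b_286 = 13
  b_287 = 3;  b_288 = 0;  b_289 = 16;  b_290 = 4;  b_291 = 10;  b_292 = 15
  b_293 = 15;  b_294 = 7;  b_295 = 16;  b_296 = 10;  b_297 = 1;  b_298 = 13
  b_299 = 1;  b_300 = 14;  b_301 = 10;  b_302 = 11;  b_303 = 6;  b_304 = 3
  b_305 = 0;  b_306 = 4;  b_307 = 4;  b_308 = 4;  b_309 = 0;  b_310 = 5
  b_311 = 9;  b_312 = 4;  b_313 = 2;  b_314 = 2;  b_315 = 8
b_316 = 10·8 + 5·2 + 9·2 + 0·4 + 2·9 = 7
b_317 = 10·7 + 5·8 + 9·2 + 0·2 + 2·4 = 0

0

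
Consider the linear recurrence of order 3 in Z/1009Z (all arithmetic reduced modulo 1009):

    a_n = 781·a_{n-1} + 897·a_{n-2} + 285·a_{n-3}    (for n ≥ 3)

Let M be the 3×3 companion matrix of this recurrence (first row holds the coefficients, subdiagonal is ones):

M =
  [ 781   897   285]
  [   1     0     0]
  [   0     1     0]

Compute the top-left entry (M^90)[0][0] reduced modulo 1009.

838

(M^90)[0][0] is the top entry after applying M 90 times to the unit state (1, 0, 0). Equivalently it is h_{92} for the auxiliary sequence (h_n) obeying the same recurrence with h_2 = 1 and h_i = 0 for 0 ≤ i < 2:
h_3 = 781·1 + 897·0 + 285·0 = 781
h_4 = 781·781 + 897·1 + 285·0 = 413
h_5 = 781·413 + 897·781 + 285·1 = 269
h_6 = 781·269 + 897·413 + 285·781 = 980
h_7 = 781·980 + 897·269 + 285·413 = 352
h_8 = 781·352 + 897·980 + 285·269 = 666
h_9 = 781·666 + 897·352 + 285·980 = 245
h_10 = 781·245 + 897·666 + 285·352 = 138
h_11 = 781·138 + 897·245 + 285·666 = 745
h_12 = 781·745 + 897·138 + 285·245 = 544
h_13 = 781·544 + 897·745 + 285·138 = 361
h_14 = 781·361 + 897·544 + 285·745 = 477
h_15 = 781·477 + 897·361 + 285·544 = 807
h_16 = 781·807 + 897·477 + 285·361 = 671
h_17 = 781·671 + 897·807 + 285·477 = 536
h_18 = 781·536 + 897·671 + 285·807 = 347
h_19 = 781·347 + 897·536 + 285·671 = 628
h_20 = 781·628 + 897·347 + 285·536 = 982
h_21 = 781·982 + 897·628 + 285·347 = 409
h_22 = 781·409 + 897·982 + 285·628 = 969
h_23 = 781·969 + 897·409 + 285·982 = 13
h_24 = 781·13 + 897·969 + 285·409 = 28
h_25 = 781·28 + 897·13 + 285·969 = 940
h_26 = 781·940 + 897·28 + 285·13 = 157
h_27 = 781·157 + 897·940 + 285·28 = 92
h_28 = 781·92 + 897·157 + 285·940 = 297
h_29 = 781·297 + 897·92 + 285·157 = 22
h_30 = 781·22 + 897·297 + 285·92 = 48
h_31 = 781·48 + 897·22 + 285·297 = 607
h_32 = 781·607 + 897·48 + 285·22 = 731
h_33 = 781·731 + 897·607 + 285·48 = 1008
h_34 = 781·1008 + 897·731 + 285·607 = 541
h_35 = 781·541 + 897·1008 + 285·731 = 343
h_36 = 781·343 + 897·541 + 285·1008 = 161
h_37 = 781·161 + 897·343 + 285·541 = 359
h_38 = 781·359 + 897·161 + 285·343 = 898
h_39 = 781·898 + 897·359 + 285·161 = 715
h_40 = 781·715 + 897·898 + 285·359 = 159
h_41 = 781·159 + 897·715 + 285·898 = 356
h_42 = 781·356 + 897·159 + 285·715 = 872
h_43 = 781·872 + 897·356 + 285·159 = 355
h_44 = 781·355 + 897·872 + 285·356 = 549
h_45 = 781·549 + 897·355 + 285·872 = 850
h_46 = 781·850 + 897·549 + 285·355 = 264
h_47 = 781·264 + 897·850 + 285·549 = 64
h_48 = 781·64 + 897·264 + 285·850 = 326
h_49 = 781·326 + 897·64 + 285·264 = 807
h_50 = 781·807 + 897·326 + 285·64 = 541
h_51 = 781·541 + 897·807 + 285·326 = 258
h_52 = 781·258 + 897·541 + 285·807 = 598
h_53 = 781·598 + 897·258 + 285·541 = 44
h_54 = 781·44 + 897·598 + 285·258 = 558
h_55 = 781·558 + 897·44 + 285·598 = 945
h_56 = 781·945 + 897·558 + 285·44 = 960
h_57 = 781·960 + 897·945 + 285·558 = 795
h_58 = 781·795 + 897·960 + 285·945 = 725
h_59 = 781·725 + 897·795 + 285·960 = 89
h_60 = 781·89 + 897·725 + 285·795 = 976
h_61 = 781·976 + 897·89 + 285·725 = 363
h_62 = 781·363 + 897·976 + 285·89 = 783
h_63 = 781·783 + 897·363 + 285·976 = 458
h_64 = 781·458 + 897·783 + 285·363 = 127
h_65 = 781·127 + 897·458 + 285·783 = 634
h_66 = 781·634 + 897·127 + 285·458 = 6
h_67 = 781·6 + 897·634 + 285·127 = 143
h_68 = 781·143 + 897·6 + 285·634 = 100
h_69 = 781·100 + 897·143 + 285·6 = 227
h_70 = 781·227 + 897·100 + 285·143 = 1006
h_71 = 781·1006 + 897·227 + 285·100 = 733
h_72 = 781·733 + 897·1006 + 285·227 = 825
h_73 = 781·825 + 897·733 + 285·1006 = 370
h_74 = 781·370 + 897·825 + 285·733 = 866
h_75 = 781·866 + 897·370 + 285·825 = 273
h_76 = 781·273 + 897·866 + 285·370 = 700
h_77 = 781·700 + 897·273 + 285·866 = 130
h_78 = 781·130 + 897·700 + 285·273 = 35
h_79 = 781·35 + 897·130 + 285·700 = 385
h_80 = 781·385 + 897·35 + 285·130 = 845
h_81 = 781·845 + 897·385 + 285·35 = 211
h_82 = 781·211 + 897·845 + 285·385 = 274
h_83 = 781·274 + 897·211 + 285·845 = 344
h_84 = 781·344 + 897·274 + 285·211 = 456
h_85 = 781·456 + 897·344 + 285·274 = 170
h_86 = 781·170 + 897·456 + 285·344 = 136
h_87 = 781·136 + 897·170 + 285·456 = 201
h_88 = 781·201 + 897·136 + 285·170 = 507
h_89 = 781·507 + 897·201 + 285·136 = 543
h_90 = 781·543 + 897·507 + 285·201 = 804
h_91 = 781·804 + 897·543 + 285·507 = 258
h_92 = 781·258 + 897·804 + 285·543 = 838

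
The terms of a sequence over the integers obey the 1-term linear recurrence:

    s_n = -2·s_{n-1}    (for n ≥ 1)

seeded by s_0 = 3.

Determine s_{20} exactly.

s_1 = -2·3 = -6
s_2 = -2·-6 = 12
s_3 = -2·12 = -24
s_4 = -2·-24 = 48
s_5 = -2·48 = -96
s_6 = -2·-96 = 192
s_7 = -2·192 = -384
s_8 = -2·-384 = 768
s_9 = -2·768 = -1536
s_10 = -2·-1536 = 3072
s_11 = -2·3072 = -6144
s_12 = -2·-6144 = 12288
s_13 = -2·12288 = -24576
s_14 = -2·-24576 = 49152
s_15 = -2·49152 = -98304
s_16 = -2·-98304 = 196608
s_17 = -2·196608 = -393216
s_18 = -2·-393216 = 786432
s_19 = -2·786432 = -1572864
s_20 = -2·-1572864 = 3145728

3145728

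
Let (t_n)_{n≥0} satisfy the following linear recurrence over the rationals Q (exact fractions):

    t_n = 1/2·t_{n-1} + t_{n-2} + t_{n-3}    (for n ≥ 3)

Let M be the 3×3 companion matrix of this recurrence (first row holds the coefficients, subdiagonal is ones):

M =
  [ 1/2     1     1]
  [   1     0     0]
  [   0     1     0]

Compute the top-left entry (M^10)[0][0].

43749/1024

(M^10)[0][0] is the top entry after applying M 10 times to the unit state (1, 0, 0). Equivalently it is h_{12} for the auxiliary sequence (h_n) obeying the same recurrence with h_2 = 1 and h_i = 0 for 0 ≤ i < 2:
h_3 = 1/2·1 + 1·0 + 1·0 = 1/2
h_4 = 1/2·1/2 + 1·1 + 1·0 = 5/4
h_5 = 1/2·5/4 + 1·1/2 + 1·1 = 17/8
h_6 = 1/2·17/8 + 1·5/4 + 1·1/2 = 45/16
h_7 = 1/2·45/16 + 1·17/8 + 1·5/4 = 153/32
h_8 = 1/2·153/32 + 1·45/16 + 1·17/8 = 469/64
h_9 = 1/2·469/64 + 1·153/32 + 1·45/16 = 1441/128
h_10 = 1/2·1441/128 + 1·469/64 + 1·153/32 = 4541/256
h_11 = 1/2·4541/256 + 1·1441/128 + 1·469/64 = 14057/512
h_12 = 1/2·14057/512 + 1·4541/256 + 1·1441/128 = 43749/1024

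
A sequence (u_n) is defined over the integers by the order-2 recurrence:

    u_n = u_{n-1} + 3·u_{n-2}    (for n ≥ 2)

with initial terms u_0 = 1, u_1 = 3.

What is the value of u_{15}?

324015

u_2 = 1·3 + 3·1 = 6
u_3 = 1·6 + 3·3 = 15
u_4 = 1·15 + 3·6 = 33
u_5 = 1·33 + 3·15 = 78
u_6 = 1·78 + 3·33 = 177
u_7 = 1·177 + 3·78 = 411
u_8 = 1·411 + 3·177 = 942
u_9 = 1·942 + 3·411 = 2175
u_10 = 1·2175 + 3·942 = 5001
u_11 = 1·5001 + 3·2175 = 11526
u_12 = 1·11526 + 3·5001 = 26529
u_13 = 1·26529 + 3·11526 = 61107
u_14 = 1·61107 + 3·26529 = 140694
u_15 = 1·140694 + 3·61107 = 324015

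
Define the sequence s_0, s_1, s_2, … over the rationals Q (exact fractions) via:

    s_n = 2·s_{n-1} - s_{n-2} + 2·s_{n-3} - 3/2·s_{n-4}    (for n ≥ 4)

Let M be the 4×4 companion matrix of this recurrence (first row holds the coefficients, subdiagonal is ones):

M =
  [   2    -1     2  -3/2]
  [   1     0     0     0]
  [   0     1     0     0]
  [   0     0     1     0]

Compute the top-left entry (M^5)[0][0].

(M^5)[0][0] is the top entry after applying M 5 times to the unit state (1, 0, 0, 0). Equivalently it is h_{8} for the auxiliary sequence (h_n) obeying the same recurrence with h_3 = 1 and h_i = 0 for 0 ≤ i < 3:
h_4 = 2·1 + -1·0 + 2·0 + -3/2·0 = 2
h_5 = 2·2 + -1·1 + 2·0 + -3/2·0 = 3
h_6 = 2·3 + -1·2 + 2·1 + -3/2·0 = 6
h_7 = 2·6 + -1·3 + 2·2 + -3/2·1 = 23/2
h_8 = 2·23/2 + -1·6 + 2·3 + -3/2·2 = 20

20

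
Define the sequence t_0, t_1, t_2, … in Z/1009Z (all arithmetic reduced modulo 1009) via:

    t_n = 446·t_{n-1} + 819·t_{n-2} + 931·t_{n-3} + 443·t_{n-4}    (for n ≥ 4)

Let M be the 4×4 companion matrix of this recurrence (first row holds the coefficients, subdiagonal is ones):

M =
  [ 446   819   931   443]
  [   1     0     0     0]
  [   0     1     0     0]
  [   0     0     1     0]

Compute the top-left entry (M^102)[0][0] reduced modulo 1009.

(M^102)[0][0] is the top entry after applying M 102 times to the unit state (1, 0, 0, 0). Equivalently it is h_{105} for the auxiliary sequence (h_n) obeying the same recurrence with h_3 = 1 and h_i = 0 for 0 ≤ i < 3:
h_4 = 446·1 + 819·0 + 931·0 + 443·0 = 446
h_5 = 446·446 + 819·1 + 931·0 + 443·0 = 962
h_6 = 446·962 + 819·446 + 931·1 + 443·0 = 165
h_7 = 446·165 + 819·962 + 931·446 + 443·1 = 752
h_8 = 446·752 + 819·165 + 931·962 + 443·446 = 786
h_9 = 446·786 + 819·752 + 931·165 + 443·962 = 437
Continuing the recurrence:
  h_10 = 470;  h_11 = 872;  h_12 = 252;  h_13 = 725;  h_14 = 965;  h_15 = 403
  h_16 = 15;  h_17 = 459;  h_18 = 597;  h_19 = 234;  h_20 = 119;  h_21 = 918
  h_22 = 394;  h_23 = 838;  h_24 = 508;  h_25 = 339;  h_26 = 394;  h_27 = 982
  h_28 = 710;  h_29 = 302;  h_30 = 874;  h_31 = 725;  h_32 = 268;  h_33 = 978
  h_34 = 519;  h_35 = 847;  h_36 = 730;  h_37 = 454;  h_38 = 610;  h_39 = 590
  h_40 = 339;  h_41 = 926;  h_42 = 693;  h_43 = 790;  h_44 = 964;  h_45 = 338
  h_46 = 68;  h_47 = 744;  h_48 = 175;  h_49 = 400;  h_50 = 198;  h_51 = 325
  h_52 = 287;  h_53 = 983;  h_54 = 274;  h_55 = 519;  h_56 = 838;  h_57 = 88
  h_58 = 279;  h_59 = 846;  h_60 = 538;  h_61 = 575;  h_62 = 958;  h_63 = 27
  h_64 = 299;  h_65 = 480;  h_66 = 392;  h_67 = 632;  h_68 = 718;  h_69 = 810
  h_70 = 86;  h_71 = 465;  h_72 = 975;  h_73 = 394;  h_74 = 374;  h_75 = 918
  h_76 = 973;  h_77 = 299;  h_78 = 184;  h_79 = 866;  h_80 = 225;  h_81 = 438
  h_82 = 77;  h_83 = 384;  h_84 = 165;  h_85 = 984;  h_86 = 1;  h_87 = 998
  h_88 = 328;  h_89 = 1;  h_90 = 976;  h_91 = 40;  h_92 = 833;  h_93 = 668
  h_94 = 839;  h_95 = 238;  h_96 = 304;  h_97 = 993;  h_98 = 652;  h_99 = 206
  h_100 = 998;  h_101 = 928;  h_102 = 608;  h_103 = 299
h_104 = 446·299 + 819·608 + 931·928 + 443·998 = 108
h_105 = 446·108 + 819·299 + 931·608 + 443·928 = 879

879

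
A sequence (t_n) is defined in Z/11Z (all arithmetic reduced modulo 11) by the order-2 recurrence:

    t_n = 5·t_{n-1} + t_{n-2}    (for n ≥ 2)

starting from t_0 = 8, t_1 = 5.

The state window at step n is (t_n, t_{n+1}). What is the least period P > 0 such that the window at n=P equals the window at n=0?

24

n=0: window = (8, 5)
n=1: window = (5, 0)
n=2: window = (0, 5)
n=3: window = (5, 3)
n=4: window = (3, 9)
n=5: window = (9, 4)
n=6: window = (4, 7)
n=7: window = (7, 6)
n=8: window = (6, 4)
n=9: window = (4, 4)
n=10: window = (4, 2)
n=11: window = (2, 3)
n=12: window = (3, 6)
n=13: window = (6, 0)
n=14: window = (0, 6)
n=15: window = (6, 8)
n=16: window = (8, 2)
n=17: window = (2, 7)
n=18: window = (7, 4)
n=19: window = (4, 5)
n=20: window = (5, 7)
n=21: window = (7, 7)
n=22: window = (7, 9)
n=23: window = (9, 8)
n=24: window = (8, 5)
window at n=24 equals window at n=0 → period = 24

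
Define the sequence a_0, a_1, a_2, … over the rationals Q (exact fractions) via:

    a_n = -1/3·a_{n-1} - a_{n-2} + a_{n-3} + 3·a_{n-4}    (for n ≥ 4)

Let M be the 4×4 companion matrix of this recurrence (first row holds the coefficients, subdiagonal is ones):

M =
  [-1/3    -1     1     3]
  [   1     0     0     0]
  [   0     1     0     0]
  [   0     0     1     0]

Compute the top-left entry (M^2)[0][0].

(M^2)[0][0] is the top entry after applying M 2 times to the unit state (1, 0, 0, 0). Equivalently it is h_{5} for the auxiliary sequence (h_n) obeying the same recurrence with h_3 = 1 and h_i = 0 for 0 ≤ i < 3:
h_4 = -1/3·1 + -1·0 + 1·0 + 3·0 = -1/3
h_5 = -1/3·-1/3 + -1·1 + 1·0 + 3·0 = -8/9

-8/9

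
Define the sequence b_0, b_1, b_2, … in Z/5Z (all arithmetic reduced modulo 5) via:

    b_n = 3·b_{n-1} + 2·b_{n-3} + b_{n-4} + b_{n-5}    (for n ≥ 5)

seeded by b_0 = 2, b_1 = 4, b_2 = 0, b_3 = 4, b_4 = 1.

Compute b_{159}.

b_5 = 3·1 + 0·4 + 2·0 + 1·4 + 1·2 = 4
b_6 = 3·4 + 0·1 + 2·4 + 1·0 + 1·4 = 4
b_7 = 3·4 + 0·4 + 2·1 + 1·4 + 1·0 = 3
b_8 = 3·3 + 0·4 + 2·4 + 1·1 + 1·4 = 2
b_9 = 3·2 + 0·3 + 2·4 + 1·4 + 1·1 = 4
b_10 = 3·4 + 0·2 + 2·3 + 1·4 + 1·4 = 1
Continuing the recurrence:
  b_11 = 4;  b_12 = 0;  b_13 = 3;  b_14 = 2;  b_15 = 1;  b_16 = 3
  b_17 = 1;  b_18 = 0;  b_19 = 4;  b_20 = 3;  b_21 = 3;  b_22 = 3
  b_23 = 4;  b_24 = 0;  b_25 = 2;  b_26 = 0;  b_27 = 2;  b_28 = 4
  b_29 = 4;  b_30 = 3;  b_31 = 4;  b_32 = 1;  b_33 = 2;  b_34 = 1
  b_35 = 2;  b_36 = 0;  b_37 = 0;  b_38 = 2;  b_39 = 4;  b_40 = 4
  b_41 = 1;  b_42 = 3;  b_43 = 3;  b_44 = 4;  b_45 = 3;  b_46 = 4
  b_47 = 1;  b_48 = 1;  b_49 = 3;  b_50 = 3;  b_51 = 1;  b_52 = 1
  b_53 = 3;  b_54 = 2;  b_55 = 2;  b_56 = 4;  b_57 = 0;  b_58 = 4
  b_59 = 4;  b_60 = 3;  b_61 = 1;  b_62 = 0;  b_63 = 4;  b_64 = 1
  b_65 = 2;  b_66 = 0;  b_67 = 1;  b_68 = 2;  b_69 = 4;  b_70 = 1
  b_71 = 3;  b_72 = 0;  b_73 = 3;  b_74 = 0;  b_75 = 4;  b_76 = 1
  b_77 = 1;  b_78 = 4;  b_79 = 3;  b_80 = 1;  b_81 = 3;  b_82 = 0
  b_83 = 4;  b_84 = 2;  b_85 = 0;  b_86 = 1;  b_87 = 1;  b_88 = 4
  b_89 = 1;  b_90 = 1;  b_91 = 3;  b_92 = 1;  b_93 = 0;  b_94 = 3
  b_95 = 0;  b_96 = 4;  b_97 = 4;  b_98 = 0;  b_99 = 1;  b_100 = 0
  b_101 = 3;  b_102 = 0;  b_103 = 1;  b_104 = 0;  b_105 = 3;  b_106 = 4
  b_107 = 3;  b_108 = 1;  b_109 = 4;  b_110 = 0;  b_111 = 4;  b_112 = 4
  b_113 = 2;  b_114 = 3;  b_115 = 1;  b_116 = 0;  b_117 = 2;  b_118 = 3
  b_119 = 3;  b_120 = 4;  b_121 = 0;  b_122 = 1;  b_123 = 2;  b_124 = 3
  b_125 = 0;  b_126 = 0;  b_127 = 4;  b_128 = 2;  b_129 = 4;  b_130 = 0
  b_131 = 3;  b_132 = 3;  b_133 = 0;  b_134 = 0;  b_135 = 4;  b_136 = 3
  b_137 = 2;  b_138 = 4;  b_139 = 2;  b_140 = 2;  b_141 = 4;  b_142 = 2
  b_143 = 1;  b_144 = 0;  b_145 = 0;  b_146 = 3;  b_147 = 2;  b_148 = 2
  b_149 = 2;  b_150 = 3;  b_151 = 3;  b_152 = 2;  b_153 = 1;  b_154 = 4
  b_155 = 2;  b_156 = 3;  b_157 = 0
b_158 = 3·0 + 0·3 + 2·2 + 1·4 + 1·1 = 4
b_159 = 3·4 + 0·0 + 2·3 + 1·2 + 1·4 = 4

4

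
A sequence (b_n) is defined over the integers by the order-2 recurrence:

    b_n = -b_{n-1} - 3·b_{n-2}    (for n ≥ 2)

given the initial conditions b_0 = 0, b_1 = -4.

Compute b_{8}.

b_2 = -1·-4 + -3·0 = 4
b_3 = -1·4 + -3·-4 = 8
b_4 = -1·8 + -3·4 = -20
b_5 = -1·-20 + -3·8 = -4
b_6 = -1·-4 + -3·-20 = 64
b_7 = -1·64 + -3·-4 = -52
b_8 = -1·-52 + -3·64 = -140

-140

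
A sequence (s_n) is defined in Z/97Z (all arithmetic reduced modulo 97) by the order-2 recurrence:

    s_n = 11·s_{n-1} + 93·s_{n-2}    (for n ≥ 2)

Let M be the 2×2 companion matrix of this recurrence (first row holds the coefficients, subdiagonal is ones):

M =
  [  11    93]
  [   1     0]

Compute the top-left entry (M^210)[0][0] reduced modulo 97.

41

(M^210)[0][0] is the top entry after applying M 210 times to the unit state (1, 0). Equivalently it is h_{211} for the auxiliary sequence (h_n) obeying the same recurrence with h_1 = 1 and h_i = 0 for 0 ≤ i < 1:
h_2 = 11·1 + 93·0 = 11
h_3 = 11·11 + 93·1 = 20
h_4 = 11·20 + 93·11 = 79
h_5 = 11·79 + 93·20 = 13
h_6 = 11·13 + 93·79 = 21
h_7 = 11·21 + 93·13 = 82
h_8 = 11·82 + 93·21 = 42
h_9 = 11·42 + 93·82 = 37
h_10 = 11·37 + 93·42 = 45
h_11 = 11·45 + 93·37 = 56
h_12 = 11·56 + 93·45 = 48
h_13 = 11·48 + 93·56 = 13
h_14 = 11·13 + 93·48 = 48
h_15 = 11·48 + 93·13 = 88
h_16 = 11·88 + 93·48 = 0
h_17 = 11·0 + 93·88 = 36
h_18 = 11·36 + 93·0 = 8
h_19 = 11·8 + 93·36 = 41
h_20 = 11·41 + 93·8 = 31
h_21 = 11·31 + 93·41 = 80
h_22 = 11·80 + 93·31 = 77
h_23 = 11·77 + 93·80 = 42
h_24 = 11·42 + 93·77 = 57
h_25 = 11·57 + 93·42 = 71
h_26 = 11·71 + 93·57 = 68
h_27 = 11·68 + 93·71 = 76
h_28 = 11·76 + 93·68 = 79
h_29 = 11·79 + 93·76 = 80
h_30 = 11·80 + 93·79 = 79
h_31 = 11·79 + 93·80 = 64
h_32 = 11·64 + 93·79 = 0
h_33 = 11·0 + 93·64 = 35
h_34 = 11·35 + 93·0 = 94
h_35 = 11·94 + 93·35 = 21
h_36 = 11·21 + 93·94 = 49
h_37 = 11·49 + 93·21 = 67
h_38 = 11·67 + 93·49 = 56
h_39 = 11·56 + 93·67 = 57
h_40 = 11·57 + 93·56 = 15
h_41 = 11·15 + 93·57 = 34
h_42 = 11·34 + 93·15 = 23
h_43 = 11·23 + 93·34 = 20
h_44 = 11·20 + 93·23 = 31
h_45 = 11·31 + 93·20 = 67
h_46 = 11·67 + 93·31 = 31
h_47 = 11·31 + 93·67 = 73
h_48 = 11·73 + 93·31 = 0
h_49 = 11·0 + 93·73 = 96
h_50 = 11·96 + 93·0 = 86
h_51 = 11·86 + 93·96 = 77
h_52 = 11·77 + 93·86 = 18
h_53 = 11·18 + 93·77 = 84
h_54 = 11·84 + 93·18 = 76
h_55 = 11·76 + 93·84 = 15
h_56 = 11·15 + 93·76 = 55
h_57 = 11·55 + 93·15 = 60
h_58 = 11·60 + 93·55 = 52
h_59 = 11·52 + 93·60 = 41
h_60 = 11·41 + 93·52 = 49
h_61 = 11·49 + 93·41 = 84
h_62 = 11·84 + 93·49 = 49
h_63 = 11·49 + 93·84 = 9
h_64 = 11·9 + 93·49 = 0
h_65 = 11·0 + 93·9 = 61
h_66 = 11·61 + 93·0 = 89
h_67 = 11·89 + 93·61 = 56
h_68 = 11·56 + 93·89 = 66
h_69 = 11·66 + 93·56 = 17
h_70 = 11·17 + 93·66 = 20
h_71 = 11·20 + 93·17 = 55
h_72 = 11·55 + 93·20 = 40
h_73 = 11·40 + 93·55 = 26
h_74 = 11·26 + 93·40 = 29
h_75 = 11·29 + 93·26 = 21
h_76 = 11·21 + 93·29 = 18
h_77 = 11·18 + 93·21 = 17
h_78 = 11·17 + 93·18 = 18
h_79 = 11·18 + 93·17 = 33
h_80 = 11·33 + 93·18 = 0
h_81 = 11·0 + 93·33 = 62
h_82 = 11·62 + 93·0 = 3
h_83 = 11·3 + 93·62 = 76
h_84 = 11·76 + 93·3 = 48
h_85 = 11·48 + 93·76 = 30
h_86 = 11·30 + 93·48 = 41
h_87 = 11·41 + 93·30 = 40
h_88 = 11·40 + 93·41 = 82
h_89 = 11·82 + 93·40 = 63
h_90 = 11·63 + 93·82 = 74
h_91 = 11·74 + 93·63 = 77
h_92 = 11·77 + 93·74 = 66
h_93 = 11·66 + 93·77 = 30
h_94 = 11·30 + 93·66 = 66
h_95 = 11·66 + 93·30 = 24
h_96 = 11·24 + 93·66 = 0
h_97 = 11·0 + 93·24 = 1
(h_96, h_97) = (0, 1) = (h_0, h_1), so the sequence has period 96.
211 ≡ 19 (mod 96), hence h_211 = h_19 = 41.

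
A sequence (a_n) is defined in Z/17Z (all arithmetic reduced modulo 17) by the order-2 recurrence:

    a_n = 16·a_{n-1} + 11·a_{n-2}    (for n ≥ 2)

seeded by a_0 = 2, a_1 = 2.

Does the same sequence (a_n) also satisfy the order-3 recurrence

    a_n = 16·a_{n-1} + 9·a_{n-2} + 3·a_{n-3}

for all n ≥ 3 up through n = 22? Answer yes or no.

no

Terms a_0..a_22: 2, 2, 3, 2, 14, 8, 10, 10, 15, 10, 2, 6, 16, 16, 7, 16, 10, 13, 12, 12, 1, 12, 16
n=3: candidate gives 4, actual a_3 = 2 ✗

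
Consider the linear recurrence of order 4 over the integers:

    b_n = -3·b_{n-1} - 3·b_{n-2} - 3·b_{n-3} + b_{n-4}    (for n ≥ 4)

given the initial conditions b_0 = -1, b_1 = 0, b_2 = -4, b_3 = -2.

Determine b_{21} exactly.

b_4 = -3·-2 + -3·-4 + -3·0 + 1·-1 = 17
b_5 = -3·17 + -3·-2 + -3·-4 + 1·0 = -33
b_6 = -3·-33 + -3·17 + -3·-2 + 1·-4 = 50
b_7 = -3·50 + -3·-33 + -3·17 + 1·-2 = -104
b_8 = -3·-104 + -3·50 + -3·-33 + 1·17 = 278
b_9 = -3·278 + -3·-104 + -3·50 + 1·-33 = -705
b_10 = -3·-705 + -3·278 + -3·-104 + 1·50 = 1643
b_11 = -3·1643 + -3·-705 + -3·278 + 1·-104 = -3752
b_12 = -3·-3752 + -3·1643 + -3·-705 + 1·278 = 8720
b_13 = -3·8720 + -3·-3752 + -3·1643 + 1·-705 = -20538
b_14 = -3·-20538 + -3·8720 + -3·-3752 + 1·1643 = 48353
b_15 = -3·48353 + -3·-20538 + -3·8720 + 1·-3752 = -113357
b_16 = -3·-113357 + -3·48353 + -3·-20538 + 1·8720 = 265346
b_17 = -3·265346 + -3·-113357 + -3·48353 + 1·-20538 = -621564
b_18 = -3·-621564 + -3·265346 + -3·-113357 + 1·48353 = 1457078
b_19 = -3·1457078 + -3·-621564 + -3·265346 + 1·-113357 = -3415937
b_20 = -3·-3415937 + -3·1457078 + -3·-621564 + 1·265346 = 8006615
b_21 = -3·8006615 + -3·-3415937 + -3·1457078 + 1·-621564 = -18764832

-18764832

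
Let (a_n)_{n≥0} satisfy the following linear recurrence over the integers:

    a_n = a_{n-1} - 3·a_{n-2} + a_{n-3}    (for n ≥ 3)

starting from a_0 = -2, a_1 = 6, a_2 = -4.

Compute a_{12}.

a_3 = 1·-4 + -3·6 + 1·-2 = -24
a_4 = 1·-24 + -3·-4 + 1·6 = -6
a_5 = 1·-6 + -3·-24 + 1·-4 = 62
a_6 = 1·62 + -3·-6 + 1·-24 = 56
a_7 = 1·56 + -3·62 + 1·-6 = -136
a_8 = 1·-136 + -3·56 + 1·62 = -242
a_9 = 1·-242 + -3·-136 + 1·56 = 222
a_10 = 1·222 + -3·-242 + 1·-136 = 812
a_11 = 1·812 + -3·222 + 1·-242 = -96
a_12 = 1·-96 + -3·812 + 1·222 = -2310

-2310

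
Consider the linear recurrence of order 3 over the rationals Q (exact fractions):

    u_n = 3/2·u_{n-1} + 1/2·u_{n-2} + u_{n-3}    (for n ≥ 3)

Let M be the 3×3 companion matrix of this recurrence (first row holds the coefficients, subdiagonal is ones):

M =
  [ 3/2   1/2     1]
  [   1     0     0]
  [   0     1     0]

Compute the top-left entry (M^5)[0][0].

(M^5)[0][0] is the top entry after applying M 5 times to the unit state (1, 0, 0). Equivalently it is h_{7} for the auxiliary sequence (h_n) obeying the same recurrence with h_2 = 1 and h_i = 0 for 0 ≤ i < 2:
h_3 = 3/2·1 + 1/2·0 + 1·0 = 3/2
h_4 = 3/2·3/2 + 1/2·1 + 1·0 = 11/4
h_5 = 3/2·11/4 + 1/2·3/2 + 1·1 = 47/8
h_6 = 3/2·47/8 + 1/2·11/4 + 1·3/2 = 187/16
h_7 = 3/2·187/16 + 1/2·47/8 + 1·11/4 = 743/32

743/32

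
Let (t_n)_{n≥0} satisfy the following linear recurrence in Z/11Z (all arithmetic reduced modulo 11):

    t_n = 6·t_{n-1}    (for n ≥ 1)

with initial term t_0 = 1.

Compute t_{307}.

8

t_1 = 6·1 = 6
t_2 = 6·6 = 3
t_3 = 6·3 = 7
t_4 = 6·7 = 9
t_5 = 6·9 = 10
t_6 = 6·10 = 5
t_7 = 6·5 = 8
t_8 = 6·8 = 4
t_9 = 6·4 = 2
t_10 = 6·2 = 1
(t_10) = (1) = (t_0), so the sequence has period 10.
307 ≡ 7 (mod 10), hence t_307 = t_7 = 8.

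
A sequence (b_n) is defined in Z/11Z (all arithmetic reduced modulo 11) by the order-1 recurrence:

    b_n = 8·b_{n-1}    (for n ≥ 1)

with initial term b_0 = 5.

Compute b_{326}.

b_1 = 8·5 = 7
b_2 = 8·7 = 1
b_3 = 8·1 = 8
b_4 = 8·8 = 9
b_5 = 8·9 = 6
b_6 = 8·6 = 4
b_7 = 8·4 = 10
b_8 = 8·10 = 3
b_9 = 8·3 = 2
b_10 = 8·2 = 5
(b_10) = (5) = (b_0), so the sequence has period 10.
326 ≡ 6 (mod 10), hence b_326 = b_6 = 4.

4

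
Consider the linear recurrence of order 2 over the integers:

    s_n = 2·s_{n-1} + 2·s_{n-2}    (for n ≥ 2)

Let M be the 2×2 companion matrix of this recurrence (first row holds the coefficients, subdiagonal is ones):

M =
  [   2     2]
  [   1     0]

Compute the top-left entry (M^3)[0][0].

16

(M^3)[0][0] is the top entry after applying M 3 times to the unit state (1, 0). Equivalently it is h_{4} for the auxiliary sequence (h_n) obeying the same recurrence with h_1 = 1 and h_i = 0 for 0 ≤ i < 1:
h_2 = 2·1 + 2·0 = 2
h_3 = 2·2 + 2·1 = 6
h_4 = 2·6 + 2·2 = 16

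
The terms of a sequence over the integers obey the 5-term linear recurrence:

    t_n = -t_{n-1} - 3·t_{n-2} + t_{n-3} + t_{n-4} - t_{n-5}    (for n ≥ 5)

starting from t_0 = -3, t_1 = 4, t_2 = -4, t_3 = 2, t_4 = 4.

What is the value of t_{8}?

-14

t_5 = -1·4 + -3·2 + 1·-4 + 1·4 + -1·-3 = -7
t_6 = -1·-7 + -3·4 + 1·2 + 1·-4 + -1·4 = -11
t_7 = -1·-11 + -3·-7 + 1·4 + 1·2 + -1·-4 = 42
t_8 = -1·42 + -3·-11 + 1·-7 + 1·4 + -1·2 = -14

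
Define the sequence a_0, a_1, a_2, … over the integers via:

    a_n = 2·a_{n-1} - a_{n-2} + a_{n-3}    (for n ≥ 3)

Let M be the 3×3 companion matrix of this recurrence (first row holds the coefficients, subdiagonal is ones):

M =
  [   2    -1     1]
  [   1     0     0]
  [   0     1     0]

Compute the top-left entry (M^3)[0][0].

(M^3)[0][0] is the top entry after applying M 3 times to the unit state (1, 0, 0). Equivalently it is h_{5} for the auxiliary sequence (h_n) obeying the same recurrence with h_2 = 1 and h_i = 0 for 0 ≤ i < 2:
h_3 = 2·1 + -1·0 + 1·0 = 2
h_4 = 2·2 + -1·1 + 1·0 = 3
h_5 = 2·3 + -1·2 + 1·1 = 5

5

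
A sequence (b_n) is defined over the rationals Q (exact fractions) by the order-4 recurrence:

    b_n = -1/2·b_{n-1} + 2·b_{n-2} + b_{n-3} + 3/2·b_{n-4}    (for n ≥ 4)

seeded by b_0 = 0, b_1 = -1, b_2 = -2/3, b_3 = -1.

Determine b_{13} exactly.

-123965/1024

b_4 = -1/2·-1 + 2·-2/3 + 1·-1 + 3/2·0 = -11/6
b_5 = -1/2·-11/6 + 2·-1 + 1·-2/3 + 3/2·-1 = -13/4
b_6 = -1/2·-13/4 + 2·-11/6 + 1·-1 + 3/2·-2/3 = -97/24
b_7 = -1/2·-97/24 + 2·-13/4 + 1·-11/6 + 3/2·-1 = -125/16
b_8 = -1/2·-125/16 + 2·-97/24 + 1·-13/4 + 3/2·-11/6 = -977/96
b_9 = -1/2·-977/96 + 2·-125/16 + 1·-97/24 + 3/2·-13/4 = -1245/64
b_10 = -1/2·-1245/64 + 2·-977/96 + 1·-125/16 + 3/2·-97/24 = -9409/384
b_11 = -1/2·-9409/384 + 2·-1245/64 + 1·-977/96 + 3/2·-125/16 = -12429/256
b_12 = -1/2·-12429/256 + 2·-9409/384 + 1·-1245/64 + 3/2·-977/96 = -91313/1536
b_13 = -1/2·-91313/1536 + 2·-12429/256 + 1·-9409/384 + 3/2·-1245/64 = -123965/1024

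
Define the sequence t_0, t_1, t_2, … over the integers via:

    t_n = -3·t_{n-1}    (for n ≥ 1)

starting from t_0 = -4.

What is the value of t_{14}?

t_1 = -3·-4 = 12
t_2 = -3·12 = -36
t_3 = -3·-36 = 108
t_4 = -3·108 = -324
t_5 = -3·-324 = 972
t_6 = -3·972 = -2916
t_7 = -3·-2916 = 8748
t_8 = -3·8748 = -26244
t_9 = -3·-26244 = 78732
t_10 = -3·78732 = -236196
t_11 = -3·-236196 = 708588
t_12 = -3·708588 = -2125764
t_13 = -3·-2125764 = 6377292
t_14 = -3·6377292 = -19131876

-19131876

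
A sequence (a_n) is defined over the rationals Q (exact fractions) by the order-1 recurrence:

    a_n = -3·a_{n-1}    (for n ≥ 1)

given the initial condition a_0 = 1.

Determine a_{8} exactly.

6561

a_1 = -3·1 = -3
a_2 = -3·-3 = 9
a_3 = -3·9 = -27
a_4 = -3·-27 = 81
a_5 = -3·81 = -243
a_6 = -3·-243 = 729
a_7 = -3·729 = -2187
a_8 = -3·-2187 = 6561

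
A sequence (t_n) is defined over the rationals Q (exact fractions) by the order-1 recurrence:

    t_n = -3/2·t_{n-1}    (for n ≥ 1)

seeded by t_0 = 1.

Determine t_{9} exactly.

-19683/512

t_1 = -3/2·1 = -3/2
t_2 = -3/2·-3/2 = 9/4
t_3 = -3/2·9/4 = -27/8
t_4 = -3/2·-27/8 = 81/16
t_5 = -3/2·81/16 = -243/32
t_6 = -3/2·-243/32 = 729/64
t_7 = -3/2·729/64 = -2187/128
t_8 = -3/2·-2187/128 = 6561/256
t_9 = -3/2·6561/256 = -19683/512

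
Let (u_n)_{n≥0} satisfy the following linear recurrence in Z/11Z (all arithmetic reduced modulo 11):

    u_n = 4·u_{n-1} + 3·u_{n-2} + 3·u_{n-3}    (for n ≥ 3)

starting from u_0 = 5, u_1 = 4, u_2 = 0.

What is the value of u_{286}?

u_3 = 4·0 + 3·4 + 3·5 = 5
u_4 = 4·5 + 3·0 + 3·4 = 10
u_5 = 4·10 + 3·5 + 3·0 = 0
u_6 = 4·0 + 3·10 + 3·5 = 1
u_7 = 4·1 + 3·0 + 3·10 = 1
u_8 = 4·1 + 3·1 + 3·0 = 7
Continuing the recurrence:
  u_9 = 1;  u_10 = 6;  u_11 = 4;  u_12 = 4;  u_13 = 2;  u_14 = 10
  u_15 = 3;  u_16 = 4;  u_17 = 0;  u_18 = 10;  u_19 = 8;  u_20 = 7
  u_21 = 5;  u_22 = 10;  u_23 = 10;  u_24 = 8;  u_25 = 4;  u_26 = 4
  u_27 = 8;  u_28 = 1;  u_29 = 7;  u_30 = 0;  u_31 = 2;  u_32 = 7
  u_33 = 1;  u_34 = 9;  u_35 = 5;  u_36 = 6;  u_37 = 0;  u_38 = 0
  u_39 = 7;  u_40 = 6;  u_41 = 1;  u_42 = 10;  u_43 = 6;  u_44 = 2
  u_45 = 1;  u_46 = 6;  u_47 = 0;  u_48 = 10;  u_49 = 3;  u_50 = 9
  u_51 = 9;  u_52 = 6;  u_53 = 1;  u_54 = 5;  u_55 = 8;  u_56 = 6
  u_57 = 8;  u_58 = 8;  u_59 = 8;  u_60 = 3;  u_61 = 5;  u_62 = 9
  u_63 = 5;  u_64 = 7;  u_65 = 4;  u_66 = 8;  u_67 = 10;  u_68 = 10
  u_69 = 6;  u_70 = 7;  u_71 = 10;  u_72 = 2;  u_73 = 4;  u_74 = 8
  u_75 = 6;  u_76 = 5;  u_77 = 7;  u_78 = 6;  u_79 = 5;  u_80 = 4
  u_81 = 5;  u_82 = 3;  u_83 = 6;  u_84 = 4;  u_85 = 10;  u_86 = 4
  u_87 = 3;  u_88 = 10;  u_89 = 6;  u_90 = 8;  u_91 = 3;  u_92 = 10
  u_93 = 7;  u_94 = 1;  u_95 = 0;  u_96 = 2;  u_97 = 0;  u_98 = 6
  u_99 = 8;  u_100 = 6;  u_101 = 0;  u_102 = 9;  u_103 = 10;  u_104 = 1
  u_105 = 6;  u_106 = 2;  u_107 = 7;  u_108 = 8;  u_109 = 4;  u_110 = 6
  u_111 = 5;  u_112 = 6;  u_113 = 2;  u_114 = 8;  u_115 = 1;  u_116 = 1
  u_117 = 9;  u_118 = 9;  u_119 = 0;  u_120 = 10;  u_121 = 1;  u_122 = 1
  u_123 = 4;  u_124 = 0;  u_125 = 4;  u_126 = 6;  u_127 = 3;  u_128 = 9
  u_129 = 8;  u_130 = 2;  u_131 = 4;  u_132 = 2;  u_133 = 4;  u_134 = 1
  u_135 = 0;  u_136 = 4;  u_137 = 8;  u_138 = 0;  u_139 = 3;  u_140 = 3
  u_141 = 10;  u_142 = 3;  u_143 = 7;  u_144 = 1;  u_145 = 1;  u_146 = 6
  u_147 = 8;  u_148 = 9;  u_149 = 1;  u_150 = 0;  u_151 = 8;  u_152 = 2
  u_153 = 10;  u_154 = 4;  u_155 = 8;  u_156 = 8;  u_157 = 2;  u_158 = 1
  u_159 = 1;  u_160 = 2;  u_161 = 3;  u_162 = 10;  u_163 = 0;  u_164 = 6
  u_165 = 10;  u_166 = 3;  u_167 = 5;  u_168 = 4;  u_169 = 7;  u_170 = 0
  u_171 = 0;  u_172 = 10;  u_173 = 7;  u_174 = 3;  u_175 = 8;  u_176 = 7
  u_177 = 6;  u_178 = 3;  u_179 = 7;  u_180 = 0;  u_181 = 8;  u_182 = 9
  u_183 = 5;  u_184 = 5;  u_185 = 7;  u_186 = 3;  u_187 = 4;  u_188 = 2
  u_189 = 7;  u_190 = 2;  u_191 = 2;  u_192 = 2;  u_193 = 9;  u_194 = 4
  u_195 = 5;  u_196 = 4;  u_197 = 10;  u_198 = 1;  u_199 = 2;  u_200 = 8
  u_201 = 8;  u_202 = 7;  u_203 = 10;  u_204 = 8;  u_205 = 6;  u_206 = 1
  u_207 = 2;  u_208 = 7;  u_209 = 4;  u_210 = 10;  u_211 = 7;  u_212 = 4
  u_213 = 1;  u_214 = 4;  u_215 = 9;  u_216 = 7;  u_217 = 1;  u_218 = 8
  u_219 = 1;  u_220 = 9;  u_221 = 8;  u_222 = 7;  u_223 = 2;  u_224 = 9
  u_225 = 8;  u_226 = 10;  u_227 = 3;  u_228 = 0;  u_229 = 6;  u_230 = 0
  u_231 = 7;  u_232 = 2;  u_233 = 7;  u_234 = 0;  u_235 = 5;  u_236 = 8
  u_237 = 3;  u_238 = 7;  u_239 = 6;  u_240 = 10;  u_241 = 2;  u_242 = 1
  u_243 = 7;  u_244 = 4;  u_245 = 7;  u_246 = 6;  u_247 = 2;  u_248 = 3
  u_249 = 3;  u_250 = 5;  u_251 = 5;  u_252 = 0;  u_253 = 8;  u_254 = 3
  u_255 = 3;  u_256 = 1;  u_257 = 0;  u_258 = 1;  u_259 = 7;  u_260 = 9
  u_261 = 5;  u_262 = 2;  u_263 = 6;  u_264 = 1;  u_265 = 6;  u_266 = 1
  u_267 = 3;  u_268 = 0;  u_269 = 1;  u_270 = 2;  u_271 = 0;  u_272 = 9
  u_273 = 9;  u_274 = 8;  u_275 = 9;  u_276 = 10;  u_277 = 3;  u_278 = 3
  u_279 = 7;  u_280 = 2;  u_281 = 5;  u_282 = 3;  u_283 = 0;  u_284 = 2
u_285 = 4·2 + 3·0 + 3·3 = 6
u_286 = 4·6 + 3·2 + 3·0 = 8

8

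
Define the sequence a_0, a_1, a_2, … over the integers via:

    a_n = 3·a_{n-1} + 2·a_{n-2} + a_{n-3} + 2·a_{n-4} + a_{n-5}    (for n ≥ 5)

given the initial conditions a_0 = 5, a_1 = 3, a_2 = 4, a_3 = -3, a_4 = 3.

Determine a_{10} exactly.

11842

a_5 = 3·3 + 2·-3 + 1·4 + 2·3 + 1·5 = 18
a_6 = 3·18 + 2·3 + 1·-3 + 2·4 + 1·3 = 68
a_7 = 3·68 + 2·18 + 1·3 + 2·-3 + 1·4 = 241
a_8 = 3·241 + 2·68 + 1·18 + 2·3 + 1·-3 = 880
a_9 = 3·880 + 2·241 + 1·68 + 2·18 + 1·3 = 3229
a_10 = 3·3229 + 2·880 + 1·241 + 2·68 + 1·18 = 11842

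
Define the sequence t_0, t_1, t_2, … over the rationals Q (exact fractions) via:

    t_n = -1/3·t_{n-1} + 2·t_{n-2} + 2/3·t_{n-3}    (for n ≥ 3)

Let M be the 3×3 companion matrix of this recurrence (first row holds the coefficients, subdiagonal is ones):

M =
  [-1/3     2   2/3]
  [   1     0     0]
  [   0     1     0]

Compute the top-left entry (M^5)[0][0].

-343/243

(M^5)[0][0] is the top entry after applying M 5 times to the unit state (1, 0, 0). Equivalently it is h_{7} for the auxiliary sequence (h_n) obeying the same recurrence with h_2 = 1 and h_i = 0 for 0 ≤ i < 2:
h_3 = -1/3·1 + 2·0 + 2/3·0 = -1/3
h_4 = -1/3·-1/3 + 2·1 + 2/3·0 = 19/9
h_5 = -1/3·19/9 + 2·-1/3 + 2/3·1 = -19/27
h_6 = -1/3·-19/27 + 2·19/9 + 2/3·-1/3 = 343/81
h_7 = -1/3·343/81 + 2·-19/27 + 2/3·19/9 = -343/243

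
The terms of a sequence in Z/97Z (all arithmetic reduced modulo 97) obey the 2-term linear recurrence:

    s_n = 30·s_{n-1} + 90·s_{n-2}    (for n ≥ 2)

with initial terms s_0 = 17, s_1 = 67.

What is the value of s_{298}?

s_2 = 30·67 + 90·17 = 48
s_3 = 30·48 + 90·67 = 1
s_4 = 30·1 + 90·48 = 82
s_5 = 30·82 + 90·1 = 28
s_6 = 30·28 + 90·82 = 72
s_7 = 30·72 + 90·28 = 24
s_8 = 30·24 + 90·72 = 22
s_9 = 30·22 + 90·24 = 7
s_10 = 30·7 + 90·22 = 56
s_11 = 30·56 + 90·7 = 79
s_12 = 30·79 + 90·56 = 38
s_13 = 30·38 + 90·79 = 5
s_14 = 30·5 + 90·38 = 78
s_15 = 30·78 + 90·5 = 74
s_16 = 30·74 + 90·78 = 25
s_17 = 30·25 + 90·74 = 38
s_18 = 30·38 + 90·25 = 92
s_19 = 30·92 + 90·38 = 69
s_20 = 30·69 + 90·92 = 68
s_21 = 30·68 + 90·69 = 5
s_22 = 30·5 + 90·68 = 62
s_23 = 30·62 + 90·5 = 79
s_24 = 30·79 + 90·62 = 93
s_25 = 30·93 + 90·79 = 6
s_26 = 30·6 + 90·93 = 14
s_27 = 30·14 + 90·6 = 87
s_28 = 30·87 + 90·14 = 87
s_29 = 30·87 + 90·87 = 61
s_30 = 30·61 + 90·87 = 57
s_31 = 30·57 + 90·61 = 22
s_32 = 30·22 + 90·57 = 67
s_33 = 30·67 + 90·22 = 13
s_34 = 30·13 + 90·67 = 18
s_35 = 30·18 + 90·13 = 61
s_36 = 30·61 + 90·18 = 55
s_37 = 30·55 + 90·61 = 59
s_38 = 30·59 + 90·55 = 27
s_39 = 30·27 + 90·59 = 9
s_40 = 30·9 + 90·27 = 81
s_41 = 30·81 + 90·9 = 39
s_42 = 30·39 + 90·81 = 21
s_43 = 30·21 + 90·39 = 66
s_44 = 30·66 + 90·21 = 87
s_45 = 30·87 + 90·66 = 14
s_46 = 30·14 + 90·87 = 5
s_47 = 30·5 + 90·14 = 52
s_48 = 30·52 + 90·5 = 70
s_49 = 30·70 + 90·52 = 87
s_50 = 30·87 + 90·70 = 83
s_51 = 30·83 + 90·87 = 38
s_52 = 30·38 + 90·83 = 74
s_53 = 30·74 + 90·38 = 14
s_54 = 30·14 + 90·74 = 96
s_55 = 30·96 + 90·14 = 66
s_56 = 30·66 + 90·96 = 47
s_57 = 30·47 + 90·66 = 75
s_58 = 30·75 + 90·47 = 78
s_59 = 30·78 + 90·75 = 69
s_60 = 30·69 + 90·78 = 69
s_61 = 30·69 + 90·69 = 35
s_62 = 30·35 + 90·69 = 82
s_63 = 30·82 + 90·35 = 81
s_64 = 30·81 + 90·82 = 13
s_65 = 30·13 + 90·81 = 17
s_66 = 30·17 + 90·13 = 31
s_67 = 30·31 + 90·17 = 35
s_68 = 30·35 + 90·31 = 57
s_69 = 30·57 + 90·35 = 10
s_70 = 30·10 + 90·57 = 95
s_71 = 30·95 + 90·10 = 64
s_72 = 30·64 + 90·95 = 91
s_73 = 30·91 + 90·64 = 51
s_74 = 30·51 + 90·91 = 20
s_75 = 30·20 + 90·51 = 49
s_76 = 30·49 + 90·20 = 69
s_77 = 30·69 + 90·49 = 78
s_78 = 30·78 + 90·69 = 14
s_79 = 30·14 + 90·78 = 68
s_80 = 30·68 + 90·14 = 2
s_81 = 30·2 + 90·68 = 69
s_82 = 30·69 + 90·2 = 19
s_83 = 30·19 + 90·69 = 87
s_84 = 30·87 + 90·19 = 52
s_85 = 30·52 + 90·87 = 78
s_86 = 30·78 + 90·52 = 36
s_87 = 30·36 + 90·78 = 49
s_88 = 30·49 + 90·36 = 54
s_89 = 30·54 + 90·49 = 16
s_90 = 30·16 + 90·54 = 5
s_91 = 30·5 + 90·16 = 38
s_92 = 30·38 + 90·5 = 38
s_93 = 30·38 + 90·38 = 1
s_94 = 30·1 + 90·38 = 55
s_95 = 30·55 + 90·1 = 91
s_96 = 30·91 + 90·55 = 17
s_97 = 30·17 + 90·91 = 67
(s_96, s_97) = (17, 67) = (s_0, s_1), so the sequence has period 96.
298 ≡ 10 (mod 96), hence s_298 = s_10 = 56.

56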